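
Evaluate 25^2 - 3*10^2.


x^2 - d*y^2
= 25^2 - 3*10^2
= 625 - 300
= 325

325


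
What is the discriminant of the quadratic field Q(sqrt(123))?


For K = Q(sqrt(d)) with d squarefree: disc(K) = d if d = 1 mod 4, and disc(K) = 4d if d = 2 or 3 mod 4.
Here d = 123, and d mod 4 = 3.
d = 3 mod 4, not 1 (O_K = Z[sqrt(d)]), so disc(K) = 4d = 4 * (123) = 492

492


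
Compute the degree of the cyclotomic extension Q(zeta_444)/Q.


The degree equals Euler's totient phi(444).
444 = 2^2 * 3 * 37
phi(444) = 144

144


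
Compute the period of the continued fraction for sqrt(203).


Run the CF algorithm for sqrt(203).
a_0 = floor(sqrt(203)) = 14; set m_0=0, q_0=1.
Recurrence: m' = q*a - m,  q' = (d - m'^2)/q,  a' = floor((a_0 + m')/q').
  step 1: m=14, q=7, a=4
  step 2: m=14, q=1, a=28
a_2 = 2*a_0 = 28, so the period closes here.
sqrt(203) = [14; 4, 28]
Period length = 2

2


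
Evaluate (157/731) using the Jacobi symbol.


Compute (157/731) via quadratic reciprocity:
  reciprocity: (157/731) -> +(731/157)
  reduce: (103/157)
  reciprocity: (103/157) -> +(157/103)
  reduce: (54/103)
  pull out 2: (2/103) = +1  (since 103 mod 8 = 7)
  reciprocity: (27/103) -> -(103/27)
  reduce: (22/27)
  pull out 2: (2/27) = -1  (since 27 mod 8 = 3)
  reciprocity: (11/27) -> -(27/11)
  reduce: (5/11)
  reciprocity: (5/11) -> +(11/5)
  reduce: (1/5)
  (1/5) = 1
Product of signs = -1

-1


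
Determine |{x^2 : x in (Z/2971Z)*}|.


For prime p, the number of non-zero quadratic residues is (p-1)/2.
= (2971-1)/2
= 1485

1485


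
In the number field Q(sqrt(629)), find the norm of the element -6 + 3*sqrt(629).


N(a + b*sqrt(d)) = a^2 - d*b^2
= (-6)^2 - (629)*(3)^2
= 36 - 5661
= -5625

-5625


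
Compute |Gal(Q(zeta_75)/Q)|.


|Gal(Q(zeta_75)/Q)| = phi(75)
= 40

40


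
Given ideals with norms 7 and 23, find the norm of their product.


N(IJ) = N(I) * N(J)
= 7 * 23
= 161

161


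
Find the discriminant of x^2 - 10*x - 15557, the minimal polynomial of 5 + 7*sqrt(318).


The element 5 + 7*sqrt(318) has minimal polynomial:
x^2 - 10*x - 15557
Discriminant = (-10)^2 - 4*(-15557)
= 100 + 62228
= 62328

62328


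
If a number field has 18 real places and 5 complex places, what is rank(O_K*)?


By Dirichlet's unit theorem:
rank = r1 + r2 - 1
= 18 + 5 - 1
= 22

22


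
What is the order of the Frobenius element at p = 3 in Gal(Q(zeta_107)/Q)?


The Frobenius at p in Gal(Q(zeta_n)/Q) = (Z/nZ)* is the class of p, so its order is ord_107(3), the smallest k >= 1 with 3^k = 1 mod 107.
n = 107 = 107, phi(107) = 106; the order divides phi(n).
Divisors of 106: 1, 2, 53, 106
Repeated squaring mod 107: 3^1 = 3, 3^2 = 9, 3^4 = 81, 3^8 = 34, 3^16 = 86, 3^32 = 13, 3^64 = 62
Test divisors in increasing order:
  k=1: 3^1 = 3 mod 107
  k=2: 3^2 = 9 mod 107
  k=53: 3^53 = 13 * 86 * 81 * 3 = 1 mod 107  <- first divisor giving 1
Order = 53

53


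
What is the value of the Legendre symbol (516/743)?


p = 743 is prime, so compute (516/743) with the reciprocity algorithm (Jacobi-symbol steps: pull out 2s via (2/n), flip via reciprocity, reduce):
  pull out 2: (2/743) = +1  (since 743 mod 8 = 7)
  pull out 2: (2/743) = +1  (since 743 mod 8 = 7)
  reciprocity: (129/743) -> +(743/129)
  reduce: (98/129)
  pull out 2: (2/129) = +1  (since 129 mod 8 = 1)
  reciprocity: (49/129) -> +(129/49)
  reduce: (31/49)
  reciprocity: (31/49) -> +(49/31)
  reduce: (18/31)
  pull out 2: (2/31) = +1  (since 31 mod 8 = 7)
  reciprocity: (9/31) -> +(31/9)
  reduce: (4/9)
  pull out 2: (2/9) = +1  (since 9 mod 8 = 1)
  pull out 2: (2/9) = +1  (since 9 mod 8 = 1)
  (1/9) = 1
Product of signs = 1
(516/743) = 1

1


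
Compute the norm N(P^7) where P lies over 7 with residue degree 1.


N(P^a) = p^(a*f)
= 7^(7*1)
= 7^7
= 823543

823543


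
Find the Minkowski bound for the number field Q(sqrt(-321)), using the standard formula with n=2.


d = -321, d mod 4 = 3, so disc(K) = 4d = -1284; |disc(K)| = 1284
Imaginary quadratic field, so n = 2, s = r2 = 1, r1 = 0
M = (n!/n^n) * (4/pi)^s * sqrt(|disc(K)|) = (2!/2^2) * (4/pi)^1 * sqrt(1284)
= 0.5 * 1.273240 * 35.832946
= 22.8120

22.8120


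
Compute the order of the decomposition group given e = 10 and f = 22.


|D_P| = e * f
= 10 * 22
= 220

220


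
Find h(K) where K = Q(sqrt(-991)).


K = Q(sqrt(-991)). d mod 4 = 1, so D = disc(K) = d = -991
h(K) equals the number of primitive reduced positive-definite forms (a, b, c) = a*x^2 + b*x*y + c*y^2 with b^2 - 4ac = D,
where reduced means |b| <= a <= c, with b >= 0 whenever |b| = a or a = c, and primitive means gcd(a, b, c) = 1.
Reduced forces 3a^2 <= |D| = 991, so 1 <= a <= 18; b must have the parity of D, and c = (b^2 - D)/(4a) must be an integer >= a.
Enumerate a = 1..18, b in [-a, a]:
  a=1: (1, 1, 248)  [1]
  a=2: (2, -1, 124), (2, 1, 124)  [2]
  a=3: none
  a=4: (4, -1, 62), (4, 1, 62)  [2]
  a=5: (5, -3, 50), (5, 3, 50)  [2]
  a=6..7: none
  a=8: (8, -1, 31), (8, 1, 31)  [2]
  a=9: none
  a=10: (10, -7, 26), (10, -3, 25), (10, 3, 25), (10, 7, 26)  [4]
  a=11..12: none
  a=13: (13, -7, 20), (13, 7, 20)  [2]
  a=14..15: none
  a=16: (16, -15, 19), (16, 15, 19)  [2]
  a=17..18: none
Total reduced forms: 1 + 2 + 2 + 2 + 2 + 4 + 2 + 2 = 17
h = 17

17


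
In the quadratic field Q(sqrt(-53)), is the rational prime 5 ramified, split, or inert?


K = Q(sqrt(-53)). Since d mod 4 = 3, disc(K) = -212.
Check p | disc: -212 mod 5 = 3.
p does not divide disc. Compute Legendre symbol (d/p):
2^((5-1)/2) mod 5 = -1
(d/p) = -1, so p is inert: (p) stays prime with e=1, f=2, g=1.
Therefore p is inert.

inert


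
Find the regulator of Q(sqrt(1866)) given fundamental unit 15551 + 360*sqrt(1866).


epsilon = 15551 + 360*sqrt(1866)
= 31102.0000
R = ln(31102.0000)
= 10.3450

10.3450


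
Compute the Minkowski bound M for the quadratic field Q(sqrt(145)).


d = 145, d mod 4 = 1, so disc(K) = d = 145; |disc(K)| = 145
Real quadratic field, so n = 2, s = r2 = 0, r1 = 2
M = (n!/n^n) * (4/pi)^s * sqrt(|disc(K)|) = (2!/2^2) * (4/pi)^0 * sqrt(145)
= 0.5 * 1.000000 * 12.041595
= 6.0208

6.0208


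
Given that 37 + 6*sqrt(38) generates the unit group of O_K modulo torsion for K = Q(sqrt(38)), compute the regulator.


epsilon = 37 + 6*sqrt(38)
= 73.9865
R = ln(73.9865)
= 4.3039

4.3039


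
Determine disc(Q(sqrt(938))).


For K = Q(sqrt(d)) with d squarefree: disc(K) = d if d = 1 mod 4, and disc(K) = 4d if d = 2 or 3 mod 4.
Here d = 938, and d mod 4 = 2.
d = 2 mod 4, not 1 (O_K = Z[sqrt(d)]), so disc(K) = 4d = 4 * (938) = 3752

3752


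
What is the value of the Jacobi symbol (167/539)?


Compute (167/539) via quadratic reciprocity:
  reciprocity: (167/539) -> -(539/167)
  reduce: (38/167)
  pull out 2: (2/167) = +1  (since 167 mod 8 = 7)
  reciprocity: (19/167) -> -(167/19)
  reduce: (15/19)
  reciprocity: (15/19) -> -(19/15)
  reduce: (4/15)
  pull out 2: (2/15) = +1  (since 15 mod 8 = 7)
  pull out 2: (2/15) = +1  (since 15 mod 8 = 7)
  (1/15) = 1
Product of signs = -1

-1


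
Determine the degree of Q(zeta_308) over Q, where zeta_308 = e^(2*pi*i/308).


The degree equals Euler's totient phi(308).
308 = 2^2 * 7 * 11
phi(308) = 120

120


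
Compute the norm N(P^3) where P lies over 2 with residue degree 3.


N(P^a) = p^(a*f)
= 2^(3*3)
= 2^9
= 512

512


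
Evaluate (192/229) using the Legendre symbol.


p = 229 is prime, so compute (192/229) with the reciprocity algorithm (Jacobi-symbol steps: pull out 2s via (2/n), flip via reciprocity, reduce):
  pull out 2: (2/229) = -1  (since 229 mod 8 = 5)
  pull out 2: (2/229) = -1  (since 229 mod 8 = 5)
  pull out 2: (2/229) = -1  (since 229 mod 8 = 5)
  pull out 2: (2/229) = -1  (since 229 mod 8 = 5)
  pull out 2: (2/229) = -1  (since 229 mod 8 = 5)
  pull out 2: (2/229) = -1  (since 229 mod 8 = 5)
  reciprocity: (3/229) -> +(229/3)
  reduce: (1/3)
  (1/3) = 1
Product of signs = 1
(192/229) = 1

1


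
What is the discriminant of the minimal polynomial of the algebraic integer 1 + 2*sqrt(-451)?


The element 1 + 2*sqrt(-451) has minimal polynomial:
x^2 - 2*x + 1805
Discriminant = (-2)^2 - 4*(1805)
= 4 - 7220
= -7216

-7216


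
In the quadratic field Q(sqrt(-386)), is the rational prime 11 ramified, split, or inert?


K = Q(sqrt(-386)). Since d mod 4 = 2, disc(K) = -1544.
Check p | disc: -1544 mod 11 = 7.
p does not divide disc. Compute Legendre symbol (d/p):
10^((11-1)/2) mod 11 = -1
(d/p) = -1, so p is inert: (p) stays prime with e=1, f=2, g=1.
Therefore p is inert.

inert


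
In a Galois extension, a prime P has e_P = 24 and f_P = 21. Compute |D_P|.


|D_P| = e * f
= 24 * 21
= 504

504


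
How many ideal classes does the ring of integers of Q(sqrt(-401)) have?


K = Q(sqrt(-401)). d mod 4 = 3, so D = disc(K) = 4d = -1604
h(K) equals the number of primitive reduced positive-definite forms (a, b, c) = a*x^2 + b*x*y + c*y^2 with b^2 - 4ac = D,
where reduced means |b| <= a <= c, with b >= 0 whenever |b| = a or a = c, and primitive means gcd(a, b, c) = 1.
Reduced forces 3a^2 <= |D| = 1604, so 1 <= a <= 23; b must have the parity of D, and c = (b^2 - D)/(4a) must be an integer >= a.
Enumerate a = 1..23, b in [-a, a]:
  a=1: (1, 0, 401)  [1]
  a=2: (2, 2, 201)  [1]
  a=3: (3, -2, 134), (3, 2, 134)  [2]
  a=4: none
  a=5: (5, -4, 81), (5, 4, 81)  [2]
  a=6: (6, -2, 67), (6, 2, 67)  [2]
  a=7..8: none
  a=9: (9, -4, 45), (9, 4, 45)  [2]
  a=10: (10, -6, 41), (10, 6, 41)  [2]
  a=11..14: none
  a=15: (15, -14, 30), (15, -4, 27), (15, 4, 27), (15, 14, 30)  [4]
  a=16..17: none
  a=18: (18, -14, 25), (18, 14, 25)  [2]
  a=19: (19, -12, 23), (19, 12, 23)  [2]
  a=20..23: none
Total reduced forms: 1 + 1 + 2 + 2 + 2 + 2 + 2 + 4 + 2 + 2 = 20
h = 20

20


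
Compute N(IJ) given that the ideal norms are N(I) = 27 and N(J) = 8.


N(IJ) = N(I) * N(J)
= 27 * 8
= 216

216


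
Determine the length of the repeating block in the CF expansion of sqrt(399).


Run the CF algorithm for sqrt(399).
a_0 = floor(sqrt(399)) = 19; set m_0=0, q_0=1.
Recurrence: m' = q*a - m,  q' = (d - m'^2)/q,  a' = floor((a_0 + m')/q').
  step 1: m=19, q=38, a=1
  step 2: m=19, q=1, a=38
a_2 = 2*a_0 = 38, so the period closes here.
sqrt(399) = [19; 1, 38]
Period length = 2

2


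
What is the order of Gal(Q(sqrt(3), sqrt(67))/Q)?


The 2 square roots of distinct primes are multiplicatively independent over Q,
so [K:Q] = 2^2 and Gal(K/Q) is isomorphic to (Z/2Z)^2.
|Gal| = 2^2 = 4

4


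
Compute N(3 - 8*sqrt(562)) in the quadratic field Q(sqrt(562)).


N(a + b*sqrt(d)) = a^2 - d*b^2
= (3)^2 - (562)*(-8)^2
= 9 - 35968
= -35959

-35959


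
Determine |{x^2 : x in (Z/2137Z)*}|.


For prime p, the number of non-zero quadratic residues is (p-1)/2.
= (2137-1)/2
= 1068

1068


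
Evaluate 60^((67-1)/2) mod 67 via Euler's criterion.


p = 67 is prime and the exponent is (p-1)/2 = 33, so by Euler's criterion 60^33 = (60/67) = +1 or -1 mod 67.
Compute by square-and-multiply:
  33 = 32 + 1 (binary 100001)
  Repeated squaring mod 67: 60^1 = 60, 60^2 = 49, 60^4 = 56, 60^8 = 54, 60^16 = 35, 60^32 = 19
  60^33 = 60^32 * 60^1 = 19 * 60 mod 67
    19 * 60 = 1140 = 1 mod 67
  60^33 = 1 mod 67
Result 1: 60 is a quadratic residue mod 67.
60^33 mod 67 = 1

1


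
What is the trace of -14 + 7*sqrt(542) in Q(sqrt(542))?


Tr(a + b*sqrt(d)) = (a + b*sqrt(d)) + (a - b*sqrt(d)) = 2a
= 2 * (-14)
= -28

-28


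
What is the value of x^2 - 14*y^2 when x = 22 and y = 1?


x^2 - d*y^2
= 22^2 - 14*1^2
= 484 - 14
= 470

470


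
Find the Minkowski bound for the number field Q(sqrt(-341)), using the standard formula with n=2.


d = -341, d mod 4 = 3, so disc(K) = 4d = -1364; |disc(K)| = 1364
Imaginary quadratic field, so n = 2, s = r2 = 1, r1 = 0
M = (n!/n^n) * (4/pi)^s * sqrt(|disc(K)|) = (2!/2^2) * (4/pi)^1 * sqrt(1364)
= 0.5 * 1.273240 * 36.932371
= 23.5119

23.5119


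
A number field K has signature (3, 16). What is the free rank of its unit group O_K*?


By Dirichlet's unit theorem:
rank = r1 + r2 - 1
= 3 + 16 - 1
= 18

18


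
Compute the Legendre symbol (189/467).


p = 467 is prime, so compute (189/467) with the reciprocity algorithm (Jacobi-symbol steps: pull out 2s via (2/n), flip via reciprocity, reduce):
  reciprocity: (189/467) -> +(467/189)
  reduce: (89/189)
  reciprocity: (89/189) -> +(189/89)
  reduce: (11/89)
  reciprocity: (11/89) -> +(89/11)
  reduce: (1/11)
  (1/11) = 1
Product of signs = 1
(189/467) = 1

1


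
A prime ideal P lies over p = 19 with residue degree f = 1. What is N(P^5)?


N(P^a) = p^(a*f)
= 19^(5*1)
= 19^5
= 2476099

2476099


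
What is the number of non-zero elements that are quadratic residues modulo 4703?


For prime p, the number of non-zero quadratic residues is (p-1)/2.
= (4703-1)/2
= 2351

2351


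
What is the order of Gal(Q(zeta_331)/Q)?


|Gal(Q(zeta_331)/Q)| = phi(331)
= 330

330


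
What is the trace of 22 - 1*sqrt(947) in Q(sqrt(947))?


Tr(a + b*sqrt(d)) = (a + b*sqrt(d)) + (a - b*sqrt(d)) = 2a
= 2 * (22)
= 44

44


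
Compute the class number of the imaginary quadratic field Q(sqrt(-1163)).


K = Q(sqrt(-1163)). d mod 4 = 1, so D = disc(K) = d = -1163
h(K) equals the number of primitive reduced positive-definite forms (a, b, c) = a*x^2 + b*x*y + c*y^2 with b^2 - 4ac = D,
where reduced means |b| <= a <= c, with b >= 0 whenever |b| = a or a = c, and primitive means gcd(a, b, c) = 1.
Reduced forces 3a^2 <= |D| = 1163, so 1 <= a <= 19; b must have the parity of D, and c = (b^2 - D)/(4a) must be an integer >= a.
Enumerate a = 1..19, b in [-a, a]:
  a=1: (1, 1, 291)  [1]
  a=2: none
  a=3: (3, -1, 97), (3, 1, 97)  [2]
  a=4..8: none
  a=9: (9, -5, 33), (9, 5, 33)  [2]
  a=10: none
  a=11: (11, -5, 27), (11, 5, 27)  [2]
  a=12..19: none
Total reduced forms: 1 + 2 + 2 + 2 = 7
h = 7

7


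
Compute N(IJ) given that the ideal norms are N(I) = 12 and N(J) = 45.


N(IJ) = N(I) * N(J)
= 12 * 45
= 540

540


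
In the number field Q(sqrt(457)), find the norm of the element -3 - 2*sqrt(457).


N(a + b*sqrt(d)) = a^2 - d*b^2
= (-3)^2 - (457)*(-2)^2
= 9 - 1828
= -1819

-1819


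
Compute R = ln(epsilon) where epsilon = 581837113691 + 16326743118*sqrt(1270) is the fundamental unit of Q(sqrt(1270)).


epsilon = 581837113691 + 16326743118*sqrt(1270)
= 1.1637e+12
R = ln(1.1637e+12)
= 27.7826

27.7826


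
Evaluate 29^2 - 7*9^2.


x^2 - d*y^2
= 29^2 - 7*9^2
= 841 - 567
= 274

274


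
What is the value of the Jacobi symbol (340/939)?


Compute (340/939) via quadratic reciprocity:
  pull out 2: (2/939) = -1  (since 939 mod 8 = 3)
  pull out 2: (2/939) = -1  (since 939 mod 8 = 3)
  reciprocity: (85/939) -> +(939/85)
  reduce: (4/85)
  pull out 2: (2/85) = -1  (since 85 mod 8 = 5)
  pull out 2: (2/85) = -1  (since 85 mod 8 = 5)
  (1/85) = 1
Product of signs = 1

1


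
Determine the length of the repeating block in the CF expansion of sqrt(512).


Run the CF algorithm for sqrt(512).
a_0 = floor(sqrt(512)) = 22; set m_0=0, q_0=1.
Recurrence: m' = q*a - m,  q' = (d - m'^2)/q,  a' = floor((a_0 + m')/q').
  step 1: m=22, q=28, a=1
  step 2: m=6, q=17, a=1
  step 3: m=11, q=23, a=1
  step 4: m=12, q=16, a=2
  step 5: m=20, q=7, a=6
  step 6: m=22, q=4, a=11
  step 7: m=22, q=7, a=6
  step 8: m=20, q=16, a=2
  step 9: m=12, q=23, a=1
  step 10: m=11, q=17, a=1
  step 11: m=6, q=28, a=1
  step 12: m=22, q=1, a=44
a_12 = 2*a_0 = 44, so the period closes here.
sqrt(512) = [22; 1, 1, 1, 2, 6, 11, 6, 2, 1, 1, 1, 44]
Period length = 12

12


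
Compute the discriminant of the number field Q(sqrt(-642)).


For K = Q(sqrt(d)) with d squarefree: disc(K) = d if d = 1 mod 4, and disc(K) = 4d if d = 2 or 3 mod 4.
Here d = -642, and d mod 4 = 2.
d = 2 mod 4, not 1 (O_K = Z[sqrt(d)]), so disc(K) = 4d = 4 * (-642) = -2568

-2568


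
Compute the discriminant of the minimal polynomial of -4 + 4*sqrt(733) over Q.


The element -4 + 4*sqrt(733) has minimal polynomial:
x^2 + 8*x - 11712
Discriminant = (8)^2 - 4*(-11712)
= 64 + 46848
= 46912

46912


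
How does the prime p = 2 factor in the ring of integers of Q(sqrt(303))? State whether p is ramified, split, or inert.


K = Q(sqrt(303)). Since d mod 4 = 3, disc(K) = 1212.
Check p | disc: 1212 mod 2 = 0.
p divides disc, so p ramifies: (p) = P^2 with e=2, f=1, g=1.
Therefore p is ramified.

ramified


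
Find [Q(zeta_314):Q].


The degree equals Euler's totient phi(314).
314 = 2 * 157
phi(314) = 156

156


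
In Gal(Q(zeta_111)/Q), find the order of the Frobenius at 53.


The Frobenius at p in Gal(Q(zeta_n)/Q) = (Z/nZ)* is the class of p, so its order is ord_111(53), the smallest k >= 1 with 53^k = 1 mod 111.
n = 111 = 3 * 37, phi(111) = 72; the order divides phi(n).
Divisors of 72: 1, 2, 3, 4, 6, 8, 9, 12, 18, 24, 36, 72
Repeated squaring mod 111: 53^1 = 53, 53^2 = 34, 53^4 = 46, 53^8 = 7, 53^16 = 49, 53^32 = 70, 53^64 = 16
Test divisors in increasing order:
  k=1: 53^1 = 53 mod 111
  k=2: 53^2 = 34 mod 111
  k=3: 53^3 = 34 * 53 = 26 mod 111
  k=4: 53^4 = 46 mod 111
  k=6: 53^6 = 46 * 34 = 10 mod 111
  k=8: 53^8 = 7 mod 111
  k=9: 53^9 = 7 * 53 = 38 mod 111
  k=12: 53^12 = 7 * 46 = 100 mod 111
  k=18: 53^18 = 49 * 34 = 1 mod 111  <- first divisor giving 1
Order = 18

18


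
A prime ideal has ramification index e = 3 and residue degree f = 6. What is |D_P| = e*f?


|D_P| = e * f
= 3 * 6
= 18

18


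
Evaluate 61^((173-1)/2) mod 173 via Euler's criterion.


p = 173 is prime and the exponent is (p-1)/2 = 86, so by Euler's criterion 61^86 = (61/173) = +1 or -1 mod 173.
Compute by square-and-multiply:
  86 = 64 + 16 + 4 + 2 (binary 1010110)
  Repeated squaring mod 173: 61^1 = 61, 61^2 = 88, 61^4 = 132, 61^8 = 124, 61^16 = 152, 61^32 = 95, 61^64 = 29
  61^86 = 61^64 * 61^16 * 61^4 * 61^2 = 29 * 152 * 132 * 88 mod 173
    29 * 152 = 4408 = 83 mod 173
    83 * 132 = 10956 = 57 mod 173
    57 * 88 = 5016 = 172 mod 173
  61^86 = 172 mod 173
Result 172 = p - 1 = -1 mod 173: 61 is a quadratic non-residue mod 173. As a residue in [0, p-1] the value is 172.
61^86 mod 173 = 172

172


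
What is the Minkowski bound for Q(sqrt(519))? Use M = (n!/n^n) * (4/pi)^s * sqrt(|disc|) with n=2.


d = 519, d mod 4 = 3, so disc(K) = 4d = 2076; |disc(K)| = 2076
Real quadratic field, so n = 2, s = r2 = 0, r1 = 2
M = (n!/n^n) * (4/pi)^s * sqrt(|disc(K)|) = (2!/2^2) * (4/pi)^0 * sqrt(2076)
= 0.5 * 1.000000 * 45.563143
= 22.7816

22.7816


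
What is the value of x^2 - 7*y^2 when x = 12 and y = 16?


x^2 - d*y^2
= 12^2 - 7*16^2
= 144 - 1792
= -1648

-1648


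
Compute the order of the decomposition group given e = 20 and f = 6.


|D_P| = e * f
= 20 * 6
= 120

120


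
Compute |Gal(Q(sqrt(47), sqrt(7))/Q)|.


The 2 square roots of distinct primes are multiplicatively independent over Q,
so [K:Q] = 2^2 and Gal(K/Q) is isomorphic to (Z/2Z)^2.
|Gal| = 2^2 = 4

4


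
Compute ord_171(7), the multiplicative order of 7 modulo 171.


We want ord_171(7), the smallest k >= 1 with 7^k = 1 mod 171.
n = 171 = 3^2 * 19, phi(171) = 108; the order divides phi(n).
Divisors of 108: 1, 2, 3, 4, 6, 9, 12, 18, 27, 36, 54, 108
Repeated squaring mod 171: 7^1 = 7, 7^2 = 49, 7^4 = 7, 7^8 = 49, 7^16 = 7, 7^32 = 49, 7^64 = 7
Test divisors in increasing order:
  k=1: 7^1 = 7 mod 171
  k=2: 7^2 = 49 mod 171
  k=3: 7^3 = 49 * 7 = 1 mod 171  <- first divisor giving 1
Order = 3

3


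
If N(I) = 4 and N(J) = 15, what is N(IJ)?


N(IJ) = N(I) * N(J)
= 4 * 15
= 60

60


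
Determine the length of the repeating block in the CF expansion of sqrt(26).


Run the CF algorithm for sqrt(26).
a_0 = floor(sqrt(26)) = 5; set m_0=0, q_0=1.
Recurrence: m' = q*a - m,  q' = (d - m'^2)/q,  a' = floor((a_0 + m')/q').
  step 1: m=5, q=1, a=10
a_1 = 2*a_0 = 10, so the period closes here.
sqrt(26) = [5; 10]
Period length = 1

1


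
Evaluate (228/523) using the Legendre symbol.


p = 523 is prime, so compute (228/523) with the reciprocity algorithm (Jacobi-symbol steps: pull out 2s via (2/n), flip via reciprocity, reduce):
  pull out 2: (2/523) = -1  (since 523 mod 8 = 3)
  pull out 2: (2/523) = -1  (since 523 mod 8 = 3)
  reciprocity: (57/523) -> +(523/57)
  reduce: (10/57)
  pull out 2: (2/57) = +1  (since 57 mod 8 = 1)
  reciprocity: (5/57) -> +(57/5)
  reduce: (2/5)
  pull out 2: (2/5) = -1  (since 5 mod 8 = 5)
  (1/5) = 1
Product of signs = -1
(228/523) = -1

-1


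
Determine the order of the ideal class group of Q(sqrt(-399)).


K = Q(sqrt(-399)). d mod 4 = 1, so D = disc(K) = d = -399
h(K) equals the number of primitive reduced positive-definite forms (a, b, c) = a*x^2 + b*x*y + c*y^2 with b^2 - 4ac = D,
where reduced means |b| <= a <= c, with b >= 0 whenever |b| = a or a = c, and primitive means gcd(a, b, c) = 1.
Reduced forces 3a^2 <= |D| = 399, so 1 <= a <= 11; b must have the parity of D, and c = (b^2 - D)/(4a) must be an integer >= a.
Enumerate a = 1..11, b in [-a, a]:
  a=1: (1, 1, 100)  [1]
  a=2: (2, -1, 50), (2, 1, 50)  [2]
  a=3: (3, 3, 34)  [1]
  a=4: (4, -1, 25), (4, 1, 25)  [2]
  a=5: (5, -1, 20), (5, 1, 20)  [2]
  a=6: (6, -3, 17), (6, 3, 17)  [2]
  a=7: (7, 7, 16)  [1]
  a=8: (8, -7, 14), (8, 7, 14)  [2]
  a=9: none
  a=10: (10, -9, 12), (10, 1, 10), (10, 9, 12)  [3]
  a=11: none
Total reduced forms: 1 + 2 + 1 + 2 + 2 + 2 + 1 + 2 + 3 = 16
h = 16

16


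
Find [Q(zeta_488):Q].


The degree equals Euler's totient phi(488).
488 = 2^3 * 61
phi(488) = 240

240


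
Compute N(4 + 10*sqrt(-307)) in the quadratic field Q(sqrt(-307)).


N(a + b*sqrt(d)) = a^2 - d*b^2
= (4)^2 - (-307)*(10)^2
= 16 + 30700
= 30716

30716


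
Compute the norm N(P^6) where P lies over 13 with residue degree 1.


N(P^a) = p^(a*f)
= 13^(6*1)
= 13^6
= 4826809

4826809


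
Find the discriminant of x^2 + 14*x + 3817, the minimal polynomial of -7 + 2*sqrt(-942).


The element -7 + 2*sqrt(-942) has minimal polynomial:
x^2 + 14*x + 3817
Discriminant = (14)^2 - 4*(3817)
= 196 - 15268
= -15072

-15072


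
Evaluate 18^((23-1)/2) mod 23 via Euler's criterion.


p = 23 is prime and the exponent is (p-1)/2 = 11, so by Euler's criterion 18^11 = (18/23) = +1 or -1 mod 23.
Compute by square-and-multiply:
  11 = 8 + 2 + 1 (binary 1011)
  Repeated squaring mod 23: 18^1 = 18, 18^2 = 2, 18^4 = 4, 18^8 = 16
  18^11 = 18^8 * 18^2 * 18^1 = 16 * 2 * 18 mod 23
    16 * 2 = 32 = 9 mod 23
    9 * 18 = 162 = 1 mod 23
  18^11 = 1 mod 23
Result 1: 18 is a quadratic residue mod 23.
18^11 mod 23 = 1

1


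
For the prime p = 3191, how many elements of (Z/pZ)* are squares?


For prime p, the number of non-zero quadratic residues is (p-1)/2.
= (3191-1)/2
= 1595

1595


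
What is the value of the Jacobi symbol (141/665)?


Compute (141/665) via quadratic reciprocity:
  reciprocity: (141/665) -> +(665/141)
  reduce: (101/141)
  reciprocity: (101/141) -> +(141/101)
  reduce: (40/101)
  pull out 2: (2/101) = -1  (since 101 mod 8 = 5)
  pull out 2: (2/101) = -1  (since 101 mod 8 = 5)
  pull out 2: (2/101) = -1  (since 101 mod 8 = 5)
  reciprocity: (5/101) -> +(101/5)
  reduce: (1/5)
  (1/5) = 1
Product of signs = -1

-1


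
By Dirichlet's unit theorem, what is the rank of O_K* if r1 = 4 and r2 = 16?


By Dirichlet's unit theorem:
rank = r1 + r2 - 1
= 4 + 16 - 1
= 19

19


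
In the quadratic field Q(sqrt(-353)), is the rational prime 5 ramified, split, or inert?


K = Q(sqrt(-353)). Since d mod 4 = 3, disc(K) = -1412.
Check p | disc: -1412 mod 5 = 3.
p does not divide disc. Compute Legendre symbol (d/p):
2^((5-1)/2) mod 5 = -1
(d/p) = -1, so p is inert: (p) stays prime with e=1, f=2, g=1.
Therefore p is inert.

inert


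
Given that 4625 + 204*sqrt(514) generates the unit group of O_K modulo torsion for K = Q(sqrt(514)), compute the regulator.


epsilon = 4625 + 204*sqrt(514)
= 9249.9999
R = ln(9249.9999)
= 9.1324

9.1324


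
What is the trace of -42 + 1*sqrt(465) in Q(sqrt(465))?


Tr(a + b*sqrt(d)) = (a + b*sqrt(d)) + (a - b*sqrt(d)) = 2a
= 2 * (-42)
= -84

-84


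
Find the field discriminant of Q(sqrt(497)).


For K = Q(sqrt(d)) with d squarefree: disc(K) = d if d = 1 mod 4, and disc(K) = 4d if d = 2 or 3 mod 4.
Here d = 497, and d mod 4 = 1.
d = 1 mod 4 (O_K = Z[(1+sqrt(d))/2]), so disc(K) = d = 497

497


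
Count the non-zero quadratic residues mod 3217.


For prime p, the number of non-zero quadratic residues is (p-1)/2.
= (3217-1)/2
= 1608

1608


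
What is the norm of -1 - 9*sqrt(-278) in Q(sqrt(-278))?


N(a + b*sqrt(d)) = a^2 - d*b^2
= (-1)^2 - (-278)*(-9)^2
= 1 + 22518
= 22519

22519


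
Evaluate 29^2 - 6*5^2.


x^2 - d*y^2
= 29^2 - 6*5^2
= 841 - 150
= 691

691


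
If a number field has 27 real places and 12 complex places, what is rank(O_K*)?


By Dirichlet's unit theorem:
rank = r1 + r2 - 1
= 27 + 12 - 1
= 38

38


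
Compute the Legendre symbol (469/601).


p = 601 is prime, so compute (469/601) with the reciprocity algorithm (Jacobi-symbol steps: pull out 2s via (2/n), flip via reciprocity, reduce):
  reciprocity: (469/601) -> +(601/469)
  reduce: (132/469)
  pull out 2: (2/469) = -1  (since 469 mod 8 = 5)
  pull out 2: (2/469) = -1  (since 469 mod 8 = 5)
  reciprocity: (33/469) -> +(469/33)
  reduce: (7/33)
  reciprocity: (7/33) -> +(33/7)
  reduce: (5/7)
  reciprocity: (5/7) -> +(7/5)
  reduce: (2/5)
  pull out 2: (2/5) = -1  (since 5 mod 8 = 5)
  (1/5) = 1
Product of signs = -1
(469/601) = -1

-1


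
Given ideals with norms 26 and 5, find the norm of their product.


N(IJ) = N(I) * N(J)
= 26 * 5
= 130

130


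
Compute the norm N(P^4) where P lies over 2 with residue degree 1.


N(P^a) = p^(a*f)
= 2^(4*1)
= 2^4
= 16

16


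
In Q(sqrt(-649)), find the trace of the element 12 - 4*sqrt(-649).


Tr(a + b*sqrt(d)) = (a + b*sqrt(d)) + (a - b*sqrt(d)) = 2a
= 2 * (12)
= 24

24


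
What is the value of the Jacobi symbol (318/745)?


Compute (318/745) via quadratic reciprocity:
  pull out 2: (2/745) = +1  (since 745 mod 8 = 1)
  reciprocity: (159/745) -> +(745/159)
  reduce: (109/159)
  reciprocity: (109/159) -> +(159/109)
  reduce: (50/109)
  pull out 2: (2/109) = -1  (since 109 mod 8 = 5)
  reciprocity: (25/109) -> +(109/25)
  reduce: (9/25)
  reciprocity: (9/25) -> +(25/9)
  reduce: (7/9)
  reciprocity: (7/9) -> +(9/7)
  reduce: (2/7)
  pull out 2: (2/7) = +1  (since 7 mod 8 = 7)
  (1/7) = 1
Product of signs = -1

-1


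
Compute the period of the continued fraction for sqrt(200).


Run the CF algorithm for sqrt(200).
a_0 = floor(sqrt(200)) = 14; set m_0=0, q_0=1.
Recurrence: m' = q*a - m,  q' = (d - m'^2)/q,  a' = floor((a_0 + m')/q').
  step 1: m=14, q=4, a=7
  step 2: m=14, q=1, a=28
a_2 = 2*a_0 = 28, so the period closes here.
sqrt(200) = [14; 7, 28]
Period length = 2

2


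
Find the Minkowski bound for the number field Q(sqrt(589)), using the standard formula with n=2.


d = 589, d mod 4 = 1, so disc(K) = d = 589; |disc(K)| = 589
Real quadratic field, so n = 2, s = r2 = 0, r1 = 2
M = (n!/n^n) * (4/pi)^s * sqrt(|disc(K)|) = (2!/2^2) * (4/pi)^0 * sqrt(589)
= 0.5 * 1.000000 * 24.269322
= 12.1347

12.1347


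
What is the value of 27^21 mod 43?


p = 43 is prime and the exponent is (p-1)/2 = 21, so by Euler's criterion 27^21 = (27/43) = +1 or -1 mod 43.
Compute by square-and-multiply:
  21 = 16 + 4 + 1 (binary 10101)
  Repeated squaring mod 43: 27^1 = 27, 27^2 = 41, 27^4 = 4, 27^8 = 16, 27^16 = 41
  27^21 = 27^16 * 27^4 * 27^1 = 41 * 4 * 27 mod 43
    41 * 4 = 164 = 35 mod 43
    35 * 27 = 945 = 42 mod 43
  27^21 = 42 mod 43
Result 42 = p - 1 = -1 mod 43: 27 is a quadratic non-residue mod 43. As a residue in [0, p-1] the value is 42.
27^21 mod 43 = 42

42


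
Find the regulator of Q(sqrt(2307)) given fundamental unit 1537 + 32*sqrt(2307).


epsilon = 1537 + 32*sqrt(2307)
= 3073.9997
R = ln(3073.9997)
= 8.0307

8.0307


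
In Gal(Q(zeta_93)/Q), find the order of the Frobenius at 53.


The Frobenius at p in Gal(Q(zeta_n)/Q) = (Z/nZ)* is the class of p, so its order is ord_93(53), the smallest k >= 1 with 53^k = 1 mod 93.
n = 93 = 3 * 31, phi(93) = 60; the order divides phi(n).
Divisors of 60: 1, 2, 3, 4, 5, 6, 10, 12, 15, 20, 30, 60
Repeated squaring mod 93: 53^1 = 53, 53^2 = 19, 53^4 = 82, 53^8 = 28, 53^16 = 40, 53^32 = 19
Test divisors in increasing order:
  k=1: 53^1 = 53 mod 93
  k=2: 53^2 = 19 mod 93
  k=3: 53^3 = 19 * 53 = 77 mod 93
  k=4: 53^4 = 82 mod 93
  k=5: 53^5 = 82 * 53 = 68 mod 93
  k=6: 53^6 = 82 * 19 = 70 mod 93
  k=10: 53^10 = 28 * 19 = 67 mod 93
  k=12: 53^12 = 28 * 82 = 64 mod 93
  k=15: 53^15 = 28 * 82 * 19 * 53 = 92 mod 93
  k=20: 53^20 = 40 * 82 = 25 mod 93
  k=30: 53^30 = 40 * 28 * 82 * 19 = 1 mod 93  <- first divisor giving 1
Order = 30

30


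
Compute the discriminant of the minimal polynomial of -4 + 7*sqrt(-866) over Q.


The element -4 + 7*sqrt(-866) has minimal polynomial:
x^2 + 8*x + 42450
Discriminant = (8)^2 - 4*(42450)
= 64 - 169800
= -169736

-169736


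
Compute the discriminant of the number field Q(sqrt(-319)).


For K = Q(sqrt(d)) with d squarefree: disc(K) = d if d = 1 mod 4, and disc(K) = 4d if d = 2 or 3 mod 4.
Here d = -319, and d mod 4 = 1.
d = 1 mod 4 (O_K = Z[(1+sqrt(d))/2]), so disc(K) = d = -319

-319


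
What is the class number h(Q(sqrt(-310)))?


K = Q(sqrt(-310)). d mod 4 = 2, so D = disc(K) = 4d = -1240
h(K) equals the number of primitive reduced positive-definite forms (a, b, c) = a*x^2 + b*x*y + c*y^2 with b^2 - 4ac = D,
where reduced means |b| <= a <= c, with b >= 0 whenever |b| = a or a = c, and primitive means gcd(a, b, c) = 1.
Reduced forces 3a^2 <= |D| = 1240, so 1 <= a <= 20; b must have the parity of D, and c = (b^2 - D)/(4a) must be an integer >= a.
Enumerate a = 1..20, b in [-a, a]:
  a=1: (1, 0, 310)  [1]
  a=2: (2, 0, 155)  [1]
  a=3..4: none
  a=5: (5, 0, 62)  [1]
  a=6..9: none
  a=10: (10, 0, 31)  [1]
  a=11: (11, -6, 29), (11, 6, 29)  [2]
  a=12..16: none
  a=17: (17, -16, 22), (17, 16, 22)  [2]
  a=18..20: none
Total reduced forms: 1 + 1 + 1 + 1 + 2 + 2 = 8
h = 8

8


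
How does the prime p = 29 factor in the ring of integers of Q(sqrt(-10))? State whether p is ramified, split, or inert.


K = Q(sqrt(-10)). Since d mod 4 = 2, disc(K) = -40.
Check p | disc: -40 mod 29 = 18.
p does not divide disc. Compute Legendre symbol (d/p):
19^((29-1)/2) mod 29 = -1
(d/p) = -1, so p is inert: (p) stays prime with e=1, f=2, g=1.
Therefore p is inert.

inert


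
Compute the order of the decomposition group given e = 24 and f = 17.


|D_P| = e * f
= 24 * 17
= 408

408


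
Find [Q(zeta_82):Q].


The degree equals Euler's totient phi(82).
82 = 2 * 41
phi(82) = 40

40


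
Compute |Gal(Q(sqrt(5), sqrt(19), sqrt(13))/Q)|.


The 3 square roots of distinct primes are multiplicatively independent over Q,
so [K:Q] = 2^3 and Gal(K/Q) is isomorphic to (Z/2Z)^3.
|Gal| = 2^3 = 8

8


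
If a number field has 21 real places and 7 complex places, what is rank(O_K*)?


By Dirichlet's unit theorem:
rank = r1 + r2 - 1
= 21 + 7 - 1
= 27

27


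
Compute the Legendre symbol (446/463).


p = 463 is prime, so compute (446/463) with the reciprocity algorithm (Jacobi-symbol steps: pull out 2s via (2/n), flip via reciprocity, reduce):
  pull out 2: (2/463) = +1  (since 463 mod 8 = 7)
  reciprocity: (223/463) -> -(463/223)
  reduce: (17/223)
  reciprocity: (17/223) -> +(223/17)
  reduce: (2/17)
  pull out 2: (2/17) = +1  (since 17 mod 8 = 1)
  (1/17) = 1
Product of signs = -1
(446/463) = -1

-1


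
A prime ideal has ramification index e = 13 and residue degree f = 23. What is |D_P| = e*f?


|D_P| = e * f
= 13 * 23
= 299

299


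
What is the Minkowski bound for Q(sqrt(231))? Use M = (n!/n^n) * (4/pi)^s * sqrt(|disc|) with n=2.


d = 231, d mod 4 = 3, so disc(K) = 4d = 924; |disc(K)| = 924
Real quadratic field, so n = 2, s = r2 = 0, r1 = 2
M = (n!/n^n) * (4/pi)^s * sqrt(|disc(K)|) = (2!/2^2) * (4/pi)^0 * sqrt(924)
= 0.5 * 1.000000 * 30.397368
= 15.1987

15.1987


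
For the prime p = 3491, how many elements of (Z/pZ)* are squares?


For prime p, the number of non-zero quadratic residues is (p-1)/2.
= (3491-1)/2
= 1745

1745


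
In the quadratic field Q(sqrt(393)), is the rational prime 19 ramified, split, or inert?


K = Q(sqrt(393)). Since d mod 4 = 1, disc(K) = 393.
Check p | disc: 393 mod 19 = 13.
p does not divide disc. Compute Legendre symbol (d/p):
13^((19-1)/2) mod 19 = -1
(d/p) = -1, so p is inert: (p) stays prime with e=1, f=2, g=1.
Therefore p is inert.

inert


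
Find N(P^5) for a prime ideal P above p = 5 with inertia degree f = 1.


N(P^a) = p^(a*f)
= 5^(5*1)
= 5^5
= 3125

3125


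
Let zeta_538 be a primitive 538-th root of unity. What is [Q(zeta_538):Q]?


The degree equals Euler's totient phi(538).
538 = 2 * 269
phi(538) = 268

268


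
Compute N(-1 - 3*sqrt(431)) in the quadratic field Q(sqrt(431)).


N(a + b*sqrt(d)) = a^2 - d*b^2
= (-1)^2 - (431)*(-3)^2
= 1 - 3879
= -3878

-3878


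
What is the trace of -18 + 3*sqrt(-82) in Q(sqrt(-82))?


Tr(a + b*sqrt(d)) = (a + b*sqrt(d)) + (a - b*sqrt(d)) = 2a
= 2 * (-18)
= -36

-36


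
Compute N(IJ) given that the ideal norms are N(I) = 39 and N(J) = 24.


N(IJ) = N(I) * N(J)
= 39 * 24
= 936

936


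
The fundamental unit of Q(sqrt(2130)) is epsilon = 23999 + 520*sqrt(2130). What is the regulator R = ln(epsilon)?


epsilon = 23999 + 520*sqrt(2130)
= 47998.0000
R = ln(47998.0000)
= 10.7789

10.7789


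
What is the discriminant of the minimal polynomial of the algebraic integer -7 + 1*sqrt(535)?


The element -7 + 1*sqrt(535) has minimal polynomial:
x^2 + 14*x - 486
Discriminant = (14)^2 - 4*(-486)
= 196 + 1944
= 2140

2140


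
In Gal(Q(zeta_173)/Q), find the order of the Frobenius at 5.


The Frobenius at p in Gal(Q(zeta_n)/Q) = (Z/nZ)* is the class of p, so its order is ord_173(5), the smallest k >= 1 with 5^k = 1 mod 173.
n = 173 = 173, phi(173) = 172; the order divides phi(n).
Divisors of 172: 1, 2, 4, 43, 86, 172
Repeated squaring mod 173: 5^1 = 5, 5^2 = 25, 5^4 = 106, 5^8 = 164, 5^16 = 81, 5^32 = 160, 5^64 = 169, 5^128 = 16
Test divisors in increasing order:
  k=1: 5^1 = 5 mod 173
  k=2: 5^2 = 25 mod 173
  k=4: 5^4 = 106 mod 173
  k=43: 5^43 = 160 * 164 * 25 * 5 = 93 mod 173
  k=86: 5^86 = 169 * 81 * 106 * 25 = 172 mod 173
  k=172: 5^172 = 16 * 160 * 164 * 106 = 1 mod 173  <- first divisor giving 1
Order = 172

172


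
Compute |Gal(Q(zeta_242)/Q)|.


|Gal(Q(zeta_242)/Q)| = phi(242)
= 110

110


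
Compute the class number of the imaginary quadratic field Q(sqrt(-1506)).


K = Q(sqrt(-1506)). d mod 4 = 2, so D = disc(K) = 4d = -6024
h(K) equals the number of primitive reduced positive-definite forms (a, b, c) = a*x^2 + b*x*y + c*y^2 with b^2 - 4ac = D,
where reduced means |b| <= a <= c, with b >= 0 whenever |b| = a or a = c, and primitive means gcd(a, b, c) = 1.
Reduced forces 3a^2 <= |D| = 6024, so 1 <= a <= 44; b must have the parity of D, and c = (b^2 - D)/(4a) must be an integer >= a.
Enumerate a = 1..44, b in [-a, a]:
  a=1: (1, 0, 1506)  [1]
  a=2: (2, 0, 753)  [1]
  a=3: (3, 0, 502)  [1]
  a=4: none
  a=5: (5, -4, 302), (5, 4, 302)  [2]
  a=6: (6, 0, 251)  [1]
  a=7..9: none
  a=10: (10, -4, 151), (10, 4, 151)  [2]
  a=11: (11, -2, 137), (11, 2, 137)  [2]
  a=12..14: none
  a=15: (15, -6, 101), (15, 6, 101)  [2]
  a=16..21: none
  a=22: (22, -20, 73), (22, 20, 73)  [2]
  a=23: (23, -18, 69), (23, 18, 69)  [2]
  a=24: none
  a=25: (25, -24, 66), (25, 24, 66)  [2]
  a=26..29: none
  a=30: (30, -24, 55), (30, 24, 55)  [2]
  a=31..32: none
  a=33: (33, -24, 50), (33, 24, 50)  [2]
  a=34..36: none
  a=37: (37, -28, 46), (37, 28, 46)  [2]
  a=38..44: none
Total reduced forms: 1 + 1 + 1 + 2 + 1 + 2 + 2 + 2 + 2 + 2 + 2 + 2 + 2 + 2 = 24
h = 24

24


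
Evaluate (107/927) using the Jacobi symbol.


Compute (107/927) via quadratic reciprocity:
  reciprocity: (107/927) -> -(927/107)
  reduce: (71/107)
  reciprocity: (71/107) -> -(107/71)
  reduce: (36/71)
  pull out 2: (2/71) = +1  (since 71 mod 8 = 7)
  pull out 2: (2/71) = +1  (since 71 mod 8 = 7)
  reciprocity: (9/71) -> +(71/9)
  reduce: (8/9)
  pull out 2: (2/9) = +1  (since 9 mod 8 = 1)
  pull out 2: (2/9) = +1  (since 9 mod 8 = 1)
  pull out 2: (2/9) = +1  (since 9 mod 8 = 1)
  (1/9) = 1
Product of signs = 1

1


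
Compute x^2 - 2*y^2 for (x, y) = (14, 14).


x^2 - d*y^2
= 14^2 - 2*14^2
= 196 - 392
= -196

-196


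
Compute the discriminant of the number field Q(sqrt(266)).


For K = Q(sqrt(d)) with d squarefree: disc(K) = d if d = 1 mod 4, and disc(K) = 4d if d = 2 or 3 mod 4.
Here d = 266, and d mod 4 = 2.
d = 2 mod 4, not 1 (O_K = Z[sqrt(d)]), so disc(K) = 4d = 4 * (266) = 1064

1064


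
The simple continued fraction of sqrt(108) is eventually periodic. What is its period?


Run the CF algorithm for sqrt(108).
a_0 = floor(sqrt(108)) = 10; set m_0=0, q_0=1.
Recurrence: m' = q*a - m,  q' = (d - m'^2)/q,  a' = floor((a_0 + m')/q').
  step 1: m=10, q=8, a=2
  step 2: m=6, q=9, a=1
  step 3: m=3, q=11, a=1
  step 4: m=8, q=4, a=4
  step 5: m=8, q=11, a=1
  step 6: m=3, q=9, a=1
  step 7: m=6, q=8, a=2
  step 8: m=10, q=1, a=20
a_8 = 2*a_0 = 20, so the period closes here.
sqrt(108) = [10; 2, 1, 1, 4, 1, 1, 2, 20]
Period length = 8

8


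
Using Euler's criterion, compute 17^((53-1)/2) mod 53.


p = 53 is prime and the exponent is (p-1)/2 = 26, so by Euler's criterion 17^26 = (17/53) = +1 or -1 mod 53.
Compute by square-and-multiply:
  26 = 16 + 8 + 2 (binary 11010)
  Repeated squaring mod 53: 17^1 = 17, 17^2 = 24, 17^4 = 46, 17^8 = 49, 17^16 = 16
  17^26 = 17^16 * 17^8 * 17^2 = 16 * 49 * 24 mod 53
    16 * 49 = 784 = 42 mod 53
    42 * 24 = 1008 = 1 mod 53
  17^26 = 1 mod 53
Result 1: 17 is a quadratic residue mod 53.
17^26 mod 53 = 1

1


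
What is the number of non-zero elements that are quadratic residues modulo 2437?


For prime p, the number of non-zero quadratic residues is (p-1)/2.
= (2437-1)/2
= 1218

1218


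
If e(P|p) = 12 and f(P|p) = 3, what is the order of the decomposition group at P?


|D_P| = e * f
= 12 * 3
= 36

36


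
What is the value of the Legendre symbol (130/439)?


p = 439 is prime, so compute (130/439) with the reciprocity algorithm (Jacobi-symbol steps: pull out 2s via (2/n), flip via reciprocity, reduce):
  pull out 2: (2/439) = +1  (since 439 mod 8 = 7)
  reciprocity: (65/439) -> +(439/65)
  reduce: (49/65)
  reciprocity: (49/65) -> +(65/49)
  reduce: (16/49)
  pull out 2: (2/49) = +1  (since 49 mod 8 = 1)
  pull out 2: (2/49) = +1  (since 49 mod 8 = 1)
  pull out 2: (2/49) = +1  (since 49 mod 8 = 1)
  pull out 2: (2/49) = +1  (since 49 mod 8 = 1)
  (1/49) = 1
Product of signs = 1
(130/439) = 1

1


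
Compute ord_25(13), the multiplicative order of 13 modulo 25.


We want ord_25(13), the smallest k >= 1 with 13^k = 1 mod 25.
n = 25 = 5^2, phi(25) = 20; the order divides phi(n).
Divisors of 20: 1, 2, 4, 5, 10, 20
Repeated squaring mod 25: 13^1 = 13, 13^2 = 19, 13^4 = 11, 13^8 = 21, 13^16 = 16
Test divisors in increasing order:
  k=1: 13^1 = 13 mod 25
  k=2: 13^2 = 19 mod 25
  k=4: 13^4 = 11 mod 25
  k=5: 13^5 = 11 * 13 = 18 mod 25
  k=10: 13^10 = 21 * 19 = 24 mod 25
  k=20: 13^20 = 16 * 11 = 1 mod 25  <- first divisor giving 1
Order = 20

20


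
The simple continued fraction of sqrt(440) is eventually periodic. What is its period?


Run the CF algorithm for sqrt(440).
a_0 = floor(sqrt(440)) = 20; set m_0=0, q_0=1.
Recurrence: m' = q*a - m,  q' = (d - m'^2)/q,  a' = floor((a_0 + m')/q').
  step 1: m=20, q=40, a=1
  step 2: m=20, q=1, a=40
a_2 = 2*a_0 = 40, so the period closes here.
sqrt(440) = [20; 1, 40]
Period length = 2

2


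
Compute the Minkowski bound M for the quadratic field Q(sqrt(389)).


d = 389, d mod 4 = 1, so disc(K) = d = 389; |disc(K)| = 389
Real quadratic field, so n = 2, s = r2 = 0, r1 = 2
M = (n!/n^n) * (4/pi)^s * sqrt(|disc(K)|) = (2!/2^2) * (4/pi)^0 * sqrt(389)
= 0.5 * 1.000000 * 19.723083
= 9.8615

9.8615


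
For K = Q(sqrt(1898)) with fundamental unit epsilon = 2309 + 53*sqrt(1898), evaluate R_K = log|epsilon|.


epsilon = 2309 + 53*sqrt(1898)
= 4618.0002
R = ln(4618.0002)
= 8.4377

8.4377
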